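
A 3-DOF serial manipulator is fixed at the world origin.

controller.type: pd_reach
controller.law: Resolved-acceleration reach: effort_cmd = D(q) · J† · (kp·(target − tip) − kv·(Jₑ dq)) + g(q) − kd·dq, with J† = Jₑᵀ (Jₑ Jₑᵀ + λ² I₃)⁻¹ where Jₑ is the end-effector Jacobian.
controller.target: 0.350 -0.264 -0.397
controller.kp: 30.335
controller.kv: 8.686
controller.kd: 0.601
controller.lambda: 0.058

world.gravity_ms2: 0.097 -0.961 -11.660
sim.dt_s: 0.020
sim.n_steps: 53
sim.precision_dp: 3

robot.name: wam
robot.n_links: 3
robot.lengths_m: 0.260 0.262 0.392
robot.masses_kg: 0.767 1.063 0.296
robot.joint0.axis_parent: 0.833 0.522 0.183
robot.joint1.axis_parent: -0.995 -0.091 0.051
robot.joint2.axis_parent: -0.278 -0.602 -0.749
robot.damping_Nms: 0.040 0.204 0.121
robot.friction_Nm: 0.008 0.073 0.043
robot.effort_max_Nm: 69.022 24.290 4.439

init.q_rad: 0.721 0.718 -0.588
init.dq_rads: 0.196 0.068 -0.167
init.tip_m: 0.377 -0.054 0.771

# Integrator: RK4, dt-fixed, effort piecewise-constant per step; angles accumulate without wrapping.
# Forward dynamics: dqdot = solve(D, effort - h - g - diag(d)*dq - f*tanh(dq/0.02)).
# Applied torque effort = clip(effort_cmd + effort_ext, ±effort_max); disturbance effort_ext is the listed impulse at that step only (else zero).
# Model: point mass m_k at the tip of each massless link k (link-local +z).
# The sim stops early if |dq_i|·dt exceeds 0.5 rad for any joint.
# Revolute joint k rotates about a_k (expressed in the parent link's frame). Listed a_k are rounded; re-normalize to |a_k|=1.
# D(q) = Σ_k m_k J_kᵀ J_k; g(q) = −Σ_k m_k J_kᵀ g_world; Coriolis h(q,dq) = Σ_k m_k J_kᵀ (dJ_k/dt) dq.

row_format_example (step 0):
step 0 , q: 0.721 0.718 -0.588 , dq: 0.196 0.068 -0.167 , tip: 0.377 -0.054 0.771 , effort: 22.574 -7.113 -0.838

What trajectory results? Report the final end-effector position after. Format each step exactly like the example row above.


step 1 , q: 0.754 0.747 -0.573 , dq: 3.058 2.788 1.533 , tip: 0.381 -0.056 0.766 , effort: 18.684 -7.925 -1.589
step 2 , q: 0.833 0.815 -0.547 , dq: 4.847 3.921 1.072 , tip: 0.392 -0.062 0.751 , effort: 13.831 -6.847 -0.876
step 3 , q: 0.943 0.898 -0.529 , dq: 6.147 4.335 0.730 , tip: 0.411 -0.075 0.727 , effort: 8.206 -4.812 -0.353
step 4 , q: 1.074 0.983 -0.517 , dq: 6.976 4.186 0.493 , tip: 0.435 -0.095 0.696 , effort: 2.772 -2.322 0.000
step 5 , q: 1.218 1.062 -0.508 , dq: 7.404 3.675 0.424 , tip: 0.463 -0.122 0.658 , effort: -1.747 0.183 0.159
step 6 , q: 1.367 1.129 -0.499 , dq: 7.528 2.997 0.517 , tip: 0.492 -0.154 0.614 , effort: -5.184 2.454 0.158
step 7 , q: 1.517 1.182 -0.488 , dq: 7.440 2.291 0.703 , tip: 0.522 -0.189 0.566 , effort: -7.682 4.395 0.072
step 8 , q: 1.664 1.221 -0.472 , dq: 7.213 1.638 0.910 , tip: 0.552 -0.224 0.512 , effort: -9.455 5.993 -0.031
step 9 , q: 1.805 1.248 -0.452 , dq: 6.897 1.077 1.089 , tip: 0.581 -0.258 0.453 , effort: -10.690 7.273 -0.111
step 10 , q: 1.939 1.265 -0.429 , dq: 6.531 0.617 1.218 , tip: 0.608 -0.288 0.390 , effort: -11.526 8.269 -0.153
step 11 , q: 2.066 1.274 -0.404 , dq: 6.140 0.255 1.293 , tip: 0.632 -0.314 0.323 , effort: -12.058 9.017 -0.155
step 12 , q: 2.185 1.277 -0.378 , dq: 5.747 -0.011 1.319 , tip: 0.653 -0.333 0.255 , effort: -12.350 9.544 -0.125
step 13 , q: 2.296 1.275 -0.351 , dq: 5.380 -0.169 1.304 , tip: 0.670 -0.346 0.187 , effort: -12.455 9.853 -0.073
step 14 , q: 2.400 1.270 -0.326 , dq: 5.022 -0.274 1.263 , tip: 0.683 -0.352 0.119 , effort: -12.394 10.023 -0.009
step 15 , q: 2.497 1.264 -0.301 , dq: 4.678 -0.332 1.206 , tip: 0.692 -0.353 0.054 , effort: -12.191 10.073 0.055
step 16 , q: 2.588 1.258 -0.277 , dq: 4.354 -0.350 1.142 , tip: 0.698 -0.349 -0.008 , effort: -11.871 10.020 0.115
step 17 , q: 2.672 1.251 -0.255 , dq: 4.053 -0.334 1.076 , tip: 0.701 -0.341 -0.066 , effort: -11.456 9.882 0.167
step 18 , q: 2.750 1.244 -0.234 , dq: 3.775 -0.292 1.012 , tip: 0.700 -0.330 -0.119 , effort: -10.966 9.677 0.209
step 19 , q: 2.823 1.239 -0.214 , dq: 3.520 -0.231 0.952 , tip: 0.698 -0.316 -0.168 , effort: -10.421 9.420 0.242
step 20 , q: 2.891 1.235 -0.195 , dq: 3.287 -0.156 0.898 , tip: 0.693 -0.300 -0.212 , effort: -9.839 9.128 0.265
step 21 , q: 2.955 1.233 -0.178 , dq: 3.074 -0.073 0.849 , tip: 0.687 -0.284 -0.251 , effort: -9.233 8.811 0.280
step 22 , q: 3.014 1.232 -0.161 , dq: 2.876 0.008 0.808 , tip: 0.680 -0.267 -0.286 , effort: -8.617 8.490 0.285
step 23 , q: 3.070 1.233 -0.145 , dq: 2.677 0.062 0.777 , tip: 0.672 -0.250 -0.317 , effort: -7.996 8.198 0.282
step 24 , q: 3.122 1.235 -0.130 , dq: 2.500 0.128 0.746 , tip: 0.664 -0.233 -0.344 , effort: -7.389 7.894 0.278
step 25 , q: 3.170 1.238 -0.115 , dq: 2.342 0.199 0.717 , tip: 0.656 -0.217 -0.368 , effort: -6.804 7.586 0.271
step 26 , q: 3.216 1.243 -0.101 , dq: 2.200 0.272 0.692 , tip: 0.647 -0.202 -0.388 , effort: -6.244 7.283 0.261
step 27 , q: 3.259 1.249 -0.087 , dq: 2.071 0.341 0.671 , tip: 0.638 -0.188 -0.406 , effort: -5.712 6.992 0.248
step 28 , q: 3.299 1.257 -0.074 , dq: 1.951 0.407 0.651 , tip: 0.630 -0.175 -0.421 , effort: -5.210 6.716 0.234
step 29 , q: 3.337 1.266 -0.061 , dq: 1.841 0.466 0.633 , tip: 0.621 -0.164 -0.434 , effort: -4.739 6.455 0.220
step 30 , q: 3.373 1.275 -0.049 , dq: 1.739 0.519 0.617 , tip: 0.613 -0.153 -0.445 , effort: -4.299 6.211 0.205
step 31 , q: 3.406 1.286 -0.036 , dq: 1.643 0.567 0.602 , tip: 0.606 -0.143 -0.454 , effort: -3.888 5.984 0.190
step 32 , q: 3.438 1.298 -0.025 , dq: 1.553 0.608 0.588 , tip: 0.598 -0.135 -0.462 , effort: -3.508 5.774 0.176
step 33 , q: 3.469 1.311 -0.013 , dq: 1.469 0.643 0.575 , tip: 0.591 -0.128 -0.468 , effort: -3.156 5.580 0.162
step 34 , q: 3.497 1.324 -0.001 , dq: 1.389 0.673 0.562 , tip: 0.584 -0.121 -0.473 , effort: -2.830 5.400 0.149
step 35 , q: 3.524 1.337 0.010 , dq: 1.314 0.698 0.550 , tip: 0.577 -0.116 -0.477 , effort: -2.530 5.235 0.137
step 36 , q: 3.550 1.352 0.021 , dq: 1.242 0.718 0.538 , tip: 0.571 -0.111 -0.480 , effort: -2.254 5.083 0.125
step 37 , q: 3.574 1.366 0.031 , dq: 1.174 0.733 0.526 , tip: 0.565 -0.108 -0.482 , effort: -2.001 4.944 0.114
step 38 , q: 3.597 1.381 0.042 , dq: 1.110 0.745 0.515 , tip: 0.559 -0.105 -0.484 , effort: -1.768 4.816 0.105
step 39 , q: 3.619 1.396 0.052 , dq: 1.048 0.753 0.504 , tip: 0.553 -0.103 -0.485 , effort: -1.555 4.698 0.096
step 40 , q: 3.639 1.411 0.062 , dq: 0.990 0.757 0.493 , tip: 0.548 -0.101 -0.485 , effort: -1.360 4.591 0.088
step 41 , q: 3.658 1.426 0.072 , dq: 0.935 0.758 0.482 , tip: 0.543 -0.100 -0.485 , effort: -1.181 4.492 0.080
step 42 , q: 3.676 1.441 0.081 , dq: 0.882 0.757 0.471 , tip: 0.538 -0.100 -0.484 , effort: -1.018 4.402 0.074
step 43 , q: 3.694 1.456 0.090 , dq: 0.831 0.753 0.461 , tip: 0.534 -0.100 -0.483 , effort: -0.870 4.320 0.068
step 44 , q: 3.710 1.471 0.100 , dq: 0.784 0.746 0.451 , tip: 0.529 -0.101 -0.482 , effort: -0.735 4.245 0.063
step 45 , q: 3.725 1.486 0.108 , dq: 0.738 0.738 0.441 , tip: 0.525 -0.102 -0.481 , effort: -0.612 4.177 0.059
step 46 , q: 3.739 1.501 0.117 , dq: 0.695 0.728 0.431 , tip: 0.521 -0.104 -0.479 , effort: -0.500 4.115 0.055
step 47 , q: 3.753 1.515 0.126 , dq: 0.654 0.717 0.421 , tip: 0.517 -0.106 -0.477 , effort: -0.399 4.058 0.052
step 48 , q: 3.766 1.530 0.134 , dq: 0.615 0.704 0.412 , tip: 0.513 -0.108 -0.475 , effort: -0.308 4.007 0.050
step 49 , q: 3.777 1.544 0.142 , dq: 0.578 0.689 0.402 , tip: 0.509 -0.110 -0.473 , effort: -0.225 3.961 0.048
step 50 , q: 3.789 1.557 0.150 , dq: 0.544 0.674 0.393 , tip: 0.505 -0.112 -0.471 , effort: -0.151 3.920 0.047
step 51 , q: 3.799 1.571 0.158 , dq: 0.511 0.658 0.384 , tip: 0.502 -0.115 -0.468 , effort: -0.085 3.883 0.046
step 52 , q: 3.809 1.584 0.166 , dq: 0.480 0.642 0.376 , tip: 0.499 -0.118 -0.466 , effort: -0.025 3.849 0.046
step 53 , q: 3.818 1.596 0.173 , dq: 0.451 0.624 0.367 , tip: 0.495 -0.121 -0.463
final tip position (m): 0.495 -0.121 -0.463


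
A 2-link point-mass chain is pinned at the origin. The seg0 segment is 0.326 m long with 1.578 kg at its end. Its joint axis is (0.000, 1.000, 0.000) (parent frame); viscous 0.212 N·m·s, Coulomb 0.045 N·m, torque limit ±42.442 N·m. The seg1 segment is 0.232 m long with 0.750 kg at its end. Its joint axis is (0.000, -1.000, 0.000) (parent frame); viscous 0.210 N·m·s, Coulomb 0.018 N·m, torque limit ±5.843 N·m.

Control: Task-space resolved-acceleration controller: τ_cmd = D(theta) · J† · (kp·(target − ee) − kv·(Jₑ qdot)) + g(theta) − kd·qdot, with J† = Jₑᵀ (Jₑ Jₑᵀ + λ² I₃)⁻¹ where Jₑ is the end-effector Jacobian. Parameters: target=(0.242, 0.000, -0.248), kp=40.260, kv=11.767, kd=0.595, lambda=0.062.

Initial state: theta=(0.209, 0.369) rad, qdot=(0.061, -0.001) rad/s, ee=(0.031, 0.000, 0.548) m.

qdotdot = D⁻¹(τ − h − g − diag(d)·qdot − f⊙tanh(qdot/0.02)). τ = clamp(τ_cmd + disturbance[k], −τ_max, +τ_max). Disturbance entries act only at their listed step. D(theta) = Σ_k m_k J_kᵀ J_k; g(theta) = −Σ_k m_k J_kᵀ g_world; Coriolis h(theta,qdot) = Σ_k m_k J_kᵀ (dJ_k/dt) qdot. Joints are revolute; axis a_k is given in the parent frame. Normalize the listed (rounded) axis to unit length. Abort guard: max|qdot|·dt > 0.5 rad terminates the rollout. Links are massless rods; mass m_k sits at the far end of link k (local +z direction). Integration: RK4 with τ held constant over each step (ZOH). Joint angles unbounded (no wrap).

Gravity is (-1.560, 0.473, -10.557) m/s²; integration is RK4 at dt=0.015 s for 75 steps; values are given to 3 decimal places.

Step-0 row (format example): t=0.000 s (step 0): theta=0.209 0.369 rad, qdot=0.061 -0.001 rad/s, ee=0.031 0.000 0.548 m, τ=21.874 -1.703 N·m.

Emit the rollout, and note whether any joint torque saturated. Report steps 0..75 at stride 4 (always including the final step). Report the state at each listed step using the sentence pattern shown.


t=0.060 s (step 4): theta=0.345 0.561 rad, qdot=3.610 3.954 rad/s, ee=0.061 0.000 0.533 m, τ=9.003 -1.782 N·m.
t=0.120 s (step 8): theta=0.595 0.778 rad, qdot=4.519 3.238 rad/s, ee=0.140 0.000 0.498 m, τ=-0.079 0.005 N·m.
t=0.180 s (step 12): theta=0.871 0.949 rad, qdot=4.617 2.479 rad/s, ee=0.231 0.000 0.441 m, τ=-4.915 0.844 N·m.
t=0.240 s (step 16): theta=1.142 1.079 rad, qdot=4.412 1.882 rad/s, ee=0.311 0.000 0.367 m, τ=-7.589 1.228 N·m.
t=0.300 s (step 20): theta=1.397 1.177 rad, qdot=4.085 1.416 rad/s, ee=0.372 0.000 0.283 m, τ=-9.133 1.445 N·m.
t=0.360 s (step 24): theta=1.631 1.251 rad, qdot=3.701 1.053 rad/s, ee=0.412 0.000 0.196 m, τ=-9.951 1.600 N·m.
t=0.420 s (step 28): theta=1.841 1.306 rad, qdot=3.292 0.782 rad/s, ee=0.433 0.000 0.113 m, τ=-10.237 1.720 N·m.
t=0.480 s (step 32): theta=2.026 1.346 rad, qdot=2.880 0.591 rad/s, ee=0.439 0.000 0.037 m, τ=-10.126 1.808 N·m.
t=0.540 s (step 36): theta=2.187 1.378 rad, qdot=2.483 0.463 rad/s, ee=0.434 0.000 -0.028 m, τ=-9.741 1.866 N·m.
t=0.600 s (step 40): theta=2.325 1.403 rad, qdot=2.117 0.383 rad/s, ee=0.422 0.000 -0.083 m, τ=-9.191 1.899 N·m.
t=0.660 s (step 44): theta=2.442 1.425 rad, qdot=1.790 0.336 rad/s, ee=0.407 0.000 -0.127 m, τ=-8.567 1.914 N·m.
t=0.720 s (step 48): theta=2.541 1.444 rad, qdot=1.505 0.309 rad/s, ee=0.391 0.000 -0.163 m, τ=-7.936 1.916 N·m.
t=0.780 s (step 52): theta=2.623 1.462 rad, qdot=1.261 0.293 rad/s, ee=0.374 0.000 -0.191 m, τ=-7.337 1.911 N·m.
t=0.840 s (step 56): theta=2.693 1.479 rad, qdot=1.056 0.284 rad/s, ee=0.359 0.000 -0.213 m, τ=-6.793 1.903 N·m.
t=0.900 s (step 60): theta=2.751 1.496 rad, qdot=0.884 0.277 rad/s, ee=0.345 0.000 -0.229 m, τ=-6.313 1.893 N·m.
t=0.960 s (step 64): theta=2.799 1.513 rad, qdot=0.740 0.271 rad/s, ee=0.332 0.000 -0.242 m, τ=-5.896 1.883 N·m.
t=1.020 s (step 68): theta=2.840 1.529 rad, qdot=0.621 0.265 rad/s, ee=0.321 0.000 -0.252 m, τ=-5.538 1.874 N·m.
t=1.080 s (step 72): theta=2.874 1.545 rad, qdot=0.521 0.259 rad/s, ee=0.311 0.000 -0.259 m, τ=-5.232 1.864 N·m.
t=1.125 s (step 75): theta=2.896 1.556 rad, qdot=0.457 0.253 rad/s, ee=0.305 0.000 -0.263 m.
any joint saturated: no


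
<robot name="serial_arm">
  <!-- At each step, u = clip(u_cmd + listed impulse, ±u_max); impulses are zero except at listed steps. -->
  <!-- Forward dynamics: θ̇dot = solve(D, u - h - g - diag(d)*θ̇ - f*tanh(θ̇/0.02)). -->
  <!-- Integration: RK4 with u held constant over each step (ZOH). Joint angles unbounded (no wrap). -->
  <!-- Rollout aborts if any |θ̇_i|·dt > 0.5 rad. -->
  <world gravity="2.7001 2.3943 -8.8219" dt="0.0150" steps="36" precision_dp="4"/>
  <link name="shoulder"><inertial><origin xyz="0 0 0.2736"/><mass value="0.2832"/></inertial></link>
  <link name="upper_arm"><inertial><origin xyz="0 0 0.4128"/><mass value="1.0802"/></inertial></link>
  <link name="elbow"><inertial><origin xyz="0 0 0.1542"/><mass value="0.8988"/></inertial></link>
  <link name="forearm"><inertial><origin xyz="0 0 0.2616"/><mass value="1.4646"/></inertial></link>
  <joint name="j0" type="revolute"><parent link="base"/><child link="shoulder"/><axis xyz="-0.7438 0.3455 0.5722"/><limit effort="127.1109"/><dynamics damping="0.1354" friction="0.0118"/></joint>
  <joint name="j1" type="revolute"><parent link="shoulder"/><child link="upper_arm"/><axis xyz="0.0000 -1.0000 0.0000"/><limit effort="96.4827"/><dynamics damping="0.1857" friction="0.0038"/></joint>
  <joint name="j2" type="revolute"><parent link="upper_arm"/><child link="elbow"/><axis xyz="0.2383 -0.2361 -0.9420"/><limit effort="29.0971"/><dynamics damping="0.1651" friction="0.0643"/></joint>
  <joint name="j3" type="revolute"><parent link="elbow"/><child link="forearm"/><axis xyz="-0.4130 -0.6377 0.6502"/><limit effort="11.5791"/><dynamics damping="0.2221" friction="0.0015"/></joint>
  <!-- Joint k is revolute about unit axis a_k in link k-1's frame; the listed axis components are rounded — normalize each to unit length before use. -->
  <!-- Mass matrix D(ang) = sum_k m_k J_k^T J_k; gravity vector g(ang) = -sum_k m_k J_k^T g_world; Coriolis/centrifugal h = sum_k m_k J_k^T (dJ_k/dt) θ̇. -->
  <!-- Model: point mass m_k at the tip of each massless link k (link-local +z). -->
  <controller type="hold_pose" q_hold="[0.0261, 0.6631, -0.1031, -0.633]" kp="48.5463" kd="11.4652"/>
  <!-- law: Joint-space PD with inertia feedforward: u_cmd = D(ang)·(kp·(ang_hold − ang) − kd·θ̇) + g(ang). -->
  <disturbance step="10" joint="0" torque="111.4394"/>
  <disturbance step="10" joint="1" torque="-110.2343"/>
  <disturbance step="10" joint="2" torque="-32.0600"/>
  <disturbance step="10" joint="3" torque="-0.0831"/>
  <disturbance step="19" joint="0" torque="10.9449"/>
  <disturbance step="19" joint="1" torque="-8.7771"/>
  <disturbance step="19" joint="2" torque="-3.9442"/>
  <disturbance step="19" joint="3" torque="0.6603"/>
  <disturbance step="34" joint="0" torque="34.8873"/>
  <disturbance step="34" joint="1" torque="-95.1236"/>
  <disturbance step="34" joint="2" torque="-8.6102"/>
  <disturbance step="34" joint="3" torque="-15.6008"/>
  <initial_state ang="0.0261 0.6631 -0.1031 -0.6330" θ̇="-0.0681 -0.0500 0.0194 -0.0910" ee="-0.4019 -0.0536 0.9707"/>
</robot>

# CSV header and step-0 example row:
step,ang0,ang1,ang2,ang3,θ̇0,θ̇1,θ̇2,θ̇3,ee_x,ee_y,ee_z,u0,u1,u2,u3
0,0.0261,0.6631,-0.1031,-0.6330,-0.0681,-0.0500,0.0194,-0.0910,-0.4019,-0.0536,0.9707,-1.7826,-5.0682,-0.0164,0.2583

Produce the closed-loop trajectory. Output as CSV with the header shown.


step,ang0,ang1,ang2,ang3,θ̇0,θ̇1,θ̇2,θ̇3,ee_x,ee_y,ee_z,u0,u1,u2,u3
1,0.0251,0.6624,-0.1030,-0.6342,-0.0588,-0.0417,0.0071,-0.0710,-0.4016,-0.0543,0.9708,-1.8260,-5.1051,-0.0015,0.2404
2,0.0243,0.6618,-0.1029,-0.6352,-0.0485,-0.0345,0.0042,-0.0533,-0.4014,-0.0548,0.9709,-1.8660,-5.1394,0.0103,0.2242
3,0.0237,0.6614,-0.1029,-0.6359,-0.0391,-0.0280,0.0028,-0.0392,-0.4012,-0.0552,0.9710,-1.9028,-5.1710,0.0206,0.2097
4,0.0231,0.6610,-0.1029,-0.6364,-0.0305,-0.0220,0.0019,-0.0281,-0.4011,-0.0556,0.9710,-1.9365,-5.2001,0.0299,0.1965
5,0.0227,0.6607,-0.1029,-0.6367,-0.0229,-0.0167,0.0014,-0.0194,-0.4010,-0.0558,0.9711,-1.9671,-5.2266,0.0383,0.1847
6,0.0224,0.6605,-0.1028,-0.6370,-0.0163,-0.0120,0.0010,-0.0126,-0.4009,-0.0560,0.9711,-1.9949,-5.2507,0.0458,0.1740
7,0.0222,0.6604,-0.1028,-0.6371,-0.0106,-0.0079,0.0006,-0.0072,-0.4009,-0.0561,0.9711,-2.0197,-5.2724,0.0525,0.1645
8,0.0221,0.6603,-0.1028,-0.6372,-0.0058,-0.0045,0.0003,-0.0030,-0.4008,-0.0562,0.9711,-2.0418,-5.2919,0.0584,0.1559
9,0.0221,0.6602,-0.1028,-0.6372,-0.0018,-0.0015,0.0001,0.0004,-0.4008,-0.0562,0.9711,-2.0614,-5.3093,0.0637,0.1483
10,0.0221,0.6602,-0.1028,-0.6372,0.0015,0.0009,-0.0001,0.0031,-0.4008,-0.0562,0.9711,109.3608,-96.4827,-29.0971,0.0584
11,0.0361,0.6615,-0.1051,-0.6479,1.8696,0.1527,-0.2680,-1.3837,-0.3948,-0.0503,0.9733,-22.0232,11.1530,5.2919,0.1502
12,0.0613,0.6629,-0.1078,-0.6648,1.4950,0.0399,-0.0981,-0.8890,-0.3839,-0.0396,0.9771,-20.0428,9.9364,4.7913,0.1546
13,0.0814,0.6630,-0.1085,-0.6755,1.1783,-0.0242,-0.0074,-0.5544,-0.3752,-0.0307,0.9802,-18.2025,8.6504,4.3107,0.1585
14,0.0970,0.6624,-0.1084,-0.6821,0.9052,-0.0544,0.0064,-0.3384,-0.3683,-0.0235,0.9826,-16.4982,7.3517,3.8661,0.1625
15,0.1088,0.6614,-0.1083,-0.6861,0.6765,-0.0652,0.0034,-0.1924,-0.3629,-0.0178,0.9846,-14.9243,6.0793,3.4513,0.1666
16,0.1176,0.6605,-0.1083,-0.6882,0.4870,-0.0648,0.0019,-0.0910,-0.3589,-0.0135,0.9862,-13.4747,4.8596,3.0648,0.1705
17,0.1237,0.6595,-0.1083,-0.6890,0.3293,-0.0579,0.0011,-0.0209,-0.3560,-0.0103,0.9873,-12.1433,3.7087,2.7076,0.1742
18,0.1276,0.6587,-0.1083,-0.6890,0.1981,-0.0477,0.0005,0.0265,-0.3541,-0.0081,0.9881,-10.9242,2.6358,2.3797,0.1779
19,0.1298,0.6581,-0.1083,-0.6883,0.0890,-0.0362,0.0002,0.0582,-0.3530,-0.0068,0.9886,1.1333,-7.1318,-1.8638,0.8419
20,0.1306,0.6576,-0.1125,-0.6873,0.0209,-0.0291,-0.5444,0.0817,-0.3520,-0.0053,0.9892,-10.7578,2.3057,2.5034,0.0698
21,0.1304,0.6572,-0.1192,-0.6858,-0.0385,-0.0233,-0.3597,0.1189,-0.3512,-0.0037,0.9897,-9.6485,1.3193,2.1750,0.0896
22,0.1295,0.6569,-0.1235,-0.6838,-0.0896,-0.0158,-0.2172,0.1401,-0.3511,-0.0030,0.9900,-8.6424,0.4240,1.8788,0.1054
23,0.1278,0.6568,-0.1260,-0.6816,-0.1334,-0.0081,-0.1082,0.1508,-0.3516,-0.0031,0.9900,-7.7322,-0.3842,1.6126,0.1184
24,0.1255,0.6567,-0.1270,-0.6794,-0.1706,-0.0009,-0.0263,0.1542,-0.3525,-0.0038,0.9899,-6.9122,-1.1104,1.3742,0.1293
25,0.1227,0.6567,-0.1270,-0.6771,-0.2084,0.0072,0.0025,0.1432,-0.3539,-0.0050,0.9895,-6.1765,-1.7603,1.1702,0.1386
26,0.1193,0.6569,-0.1269,-0.6751,-0.2425,0.0146,0.0062,0.1280,-0.3555,-0.0065,0.9890,-5.5194,-2.3401,0.9941,0.1462
27,0.1155,0.6572,-0.1268,-0.6732,-0.2692,0.0202,0.0075,0.1152,-0.3572,-0.0084,0.9884,-4.9350,-2.8552,0.8388,0.1525
28,0.1113,0.6575,-0.1267,-0.6716,-0.2889,0.0242,0.0080,0.1046,-0.3592,-0.0104,0.9878,-4.4180,-3.3110,0.7022,0.1575
29,0.1069,0.6579,-0.1266,-0.6701,-0.3026,0.0269,0.0084,0.0958,-0.3612,-0.0126,0.9870,-3.9627,-3.7124,0.5826,0.1615
30,0.1023,0.6583,-0.1264,-0.6687,-0.3110,0.0286,0.0086,0.0884,-0.3633,-0.0149,0.9863,-3.5641,-4.0643,0.4784,0.1646
31,0.0976,0.6587,-0.1263,-0.6674,-0.3147,0.0295,0.0087,0.0820,-0.3655,-0.0173,0.9854,-3.2170,-4.3715,0.3882,0.1669
32,0.0929,0.6592,-0.1262,-0.6662,-0.3145,0.0298,0.0088,0.0766,-0.3677,-0.0196,0.9846,-2.9168,-4.6382,0.3106,0.1684
33,0.0882,0.6596,-0.1260,-0.6651,-0.3110,0.0296,0.0088,0.0718,-0.3698,-0.0220,0.9838,-2.6590,-4.8685,0.2443,0.1692
34,0.0836,0.6601,-0.1259,-0.6641,-0.3047,0.0291,0.0088,0.0675,-0.3719,-0.0243,0.9829,32.4481,-96.4827,-8.4220,-11.5791
35,0.0782,0.6527,-0.1228,-0.6663,-0.4153,-1.0149,0.4032,-0.3617,-0.3686,-0.0276,0.9847,-8.5561,11.1230,1.7075,2.2530
36,0.0721,0.6388,-0.1177,-0.6709,-0.3919,-0.8326,0.2714,-0.2467,-0.3610,-0.0317,0.9886,,,,


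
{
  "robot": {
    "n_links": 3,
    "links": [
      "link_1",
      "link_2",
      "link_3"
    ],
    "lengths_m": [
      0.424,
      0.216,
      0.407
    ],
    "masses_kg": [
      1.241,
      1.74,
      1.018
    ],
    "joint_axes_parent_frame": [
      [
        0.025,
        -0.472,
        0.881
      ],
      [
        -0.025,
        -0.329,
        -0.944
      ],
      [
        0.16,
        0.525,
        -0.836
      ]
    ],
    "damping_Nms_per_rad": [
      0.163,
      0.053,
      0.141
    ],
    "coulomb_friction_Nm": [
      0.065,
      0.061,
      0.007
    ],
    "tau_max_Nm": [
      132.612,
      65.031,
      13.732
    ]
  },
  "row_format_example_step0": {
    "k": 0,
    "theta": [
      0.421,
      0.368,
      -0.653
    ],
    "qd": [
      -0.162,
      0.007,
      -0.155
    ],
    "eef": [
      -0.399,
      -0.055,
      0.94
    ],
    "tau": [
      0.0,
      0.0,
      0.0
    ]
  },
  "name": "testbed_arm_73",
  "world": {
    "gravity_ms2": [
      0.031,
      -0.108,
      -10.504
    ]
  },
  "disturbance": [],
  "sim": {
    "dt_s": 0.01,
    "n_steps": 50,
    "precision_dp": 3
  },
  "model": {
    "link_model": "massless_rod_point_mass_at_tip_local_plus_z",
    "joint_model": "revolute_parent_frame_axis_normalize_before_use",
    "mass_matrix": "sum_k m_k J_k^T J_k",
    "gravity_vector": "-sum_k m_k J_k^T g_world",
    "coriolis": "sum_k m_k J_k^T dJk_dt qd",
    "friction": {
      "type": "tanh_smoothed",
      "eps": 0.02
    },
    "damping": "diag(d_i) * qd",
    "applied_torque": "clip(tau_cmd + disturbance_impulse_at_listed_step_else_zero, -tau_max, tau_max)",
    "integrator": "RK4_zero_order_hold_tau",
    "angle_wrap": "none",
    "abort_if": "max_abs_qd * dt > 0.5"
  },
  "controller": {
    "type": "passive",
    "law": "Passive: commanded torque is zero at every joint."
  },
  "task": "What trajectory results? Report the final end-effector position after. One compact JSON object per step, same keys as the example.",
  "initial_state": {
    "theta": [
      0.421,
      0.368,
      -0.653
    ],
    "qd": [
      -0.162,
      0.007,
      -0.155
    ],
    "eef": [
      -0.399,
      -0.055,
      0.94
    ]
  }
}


{"k":1,"theta":[0.42,0.368,-0.655],"qd":[-0.133,0.092,-0.31],"eef":[-0.399,-0.054,0.94],"tau":[0.0,0.0,0.0]}
{"k":2,"theta":[0.418,0.37,-0.659],"qd":[-0.102,0.177,-0.458],"eef":[-0.399,-0.054,0.94],"tau":[0.0,0.0,0.0]}
{"k":3,"theta":[0.417,0.372,-0.664],"qd":[-0.071,0.265,-0.599],"eef":[-0.4,-0.054,0.939],"tau":[0.0,0.0,0.0]}
{"k":4,"theta":[0.417,0.375,-0.671],"qd":[-0.037,0.355,-0.734],"eef":[-0.401,-0.053,0.938],"tau":[0.0,0.0,0.0]}
{"k":5,"theta":[0.417,0.379,-0.679],"qd":[-0.004,0.446,-0.864],"eef":[-0.403,-0.053,0.936],"tau":[0.0,0.0,0.0]}
{"k":6,"theta":[0.417,0.384,-0.688],"qd":[0.029,0.539,-0.995],"eef":[-0.406,-0.053,0.935],"tau":[0.0,0.0,0.0]}
{"k":7,"theta":[0.417,0.39,-0.699],"qd":[0.062,0.634,-1.124],"eef":[-0.409,-0.053,0.932],"tau":[0.0,0.0,0.0]}
{"k":8,"theta":[0.418,0.397,-0.711],"qd":[0.097,0.731,-1.248],"eef":[-0.412,-0.053,0.93],"tau":[0.0,0.0,0.0]}
{"k":9,"theta":[0.419,0.405,-0.724],"qd":[0.134,0.83,-1.368],"eef":[-0.416,-0.053,0.927],"tau":[0.0,0.0,0.0]}
{"k":10,"theta":[0.421,0.413,-0.738],"qd":[0.172,0.932,-1.484],"eef":[-0.42,-0.052,0.924],"tau":[0.0,0.0,0.0]}
{"k":11,"theta":[0.423,0.423,-0.754],"qd":[0.212,1.035,-1.597],"eef":[-0.425,-0.052,0.92],"tau":[0.0,0.0,0.0]}
{"k":12,"theta":[0.425,0.434,-0.77],"qd":[0.254,1.141,-1.707],"eef":[-0.43,-0.052,0.916],"tau":[0.0,0.0,0.0]}
{"k":13,"theta":[0.428,0.446,-0.788],"qd":[0.298,1.25,-1.815],"eef":[-0.436,-0.053,0.912],"tau":[0.0,0.0,0.0]}
{"k":14,"theta":[0.431,0.459,-0.806],"qd":[0.344,1.361,-1.92],"eef":[-0.442,-0.053,0.907],"tau":[0.0,0.0,0.0]}
{"k":15,"theta":[0.435,0.473,-0.826],"qd":[0.392,1.475,-2.023],"eef":[-0.449,-0.053,0.901],"tau":[0.0,0.0,0.0]}
{"k":16,"theta":[0.439,0.489,-0.847],"qd":[0.443,1.592,-2.123],"eef":[-0.456,-0.053,0.896],"tau":[0.0,0.0,0.0]}
{"k":17,"theta":[0.444,0.505,-0.869],"qd":[0.497,1.712,-2.222],"eef":[-0.463,-0.053,0.889],"tau":[0.0,0.0,0.0]}
{"k":18,"theta":[0.449,0.523,-0.891],"qd":[0.554,1.836,-2.318],"eef":[-0.471,-0.053,0.883],"tau":[0.0,0.0,0.0]}
{"k":19,"theta":[0.455,0.542,-0.915],"qd":[0.614,1.963,-2.412],"eef":[-0.479,-0.053,0.875],"tau":[0.0,0.0,0.0]}
{"k":20,"theta":[0.461,0.562,-0.94],"qd":[0.677,2.095,-2.504],"eef":[-0.488,-0.053,0.868],"tau":[0.0,0.0,0.0]}
{"k":21,"theta":[0.468,0.584,-0.965],"qd":[0.744,2.232,-2.594],"eef":[-0.497,-0.053,0.859],"tau":[0.0,0.0,0.0]}
{"k":22,"theta":[0.476,0.607,-0.991],"qd":[0.815,2.373,-2.682],"eef":[-0.506,-0.053,0.85],"tau":[0.0,0.0,0.0]}
{"k":23,"theta":[0.484,0.631,-1.019],"qd":[0.89,2.52,-2.766],"eef":[-0.516,-0.054,0.841],"tau":[0.0,0.0,0.0]}
{"k":24,"theta":[0.494,0.657,-1.047],"qd":[0.97,2.673,-2.849],"eef":[-0.526,-0.054,0.83],"tau":[0.0,0.0,0.0]}
{"k":25,"theta":[0.504,0.685,-1.076],"qd":[1.054,2.832,-2.929],"eef":[-0.536,-0.054,0.819],"tau":[0.0,0.0,0.0]}
{"k":26,"theta":[0.515,0.714,-1.105],"qd":[1.144,2.998,-3.006],"eef":[-0.546,-0.054,0.808],"tau":[0.0,0.0,0.0]}
{"k":27,"theta":[0.527,0.745,-1.136],"qd":[1.24,3.172,-3.081],"eef":[-0.557,-0.054,0.796],"tau":[0.0,0.0,0.0]}
{"k":28,"theta":[0.54,0.777,-1.167],"qd":[1.342,3.355,-3.154],"eef":[-0.567,-0.054,0.783],"tau":[0.0,0.0,0.0]}
{"k":29,"theta":[0.554,0.812,-1.199],"qd":[1.451,3.546,-3.224],"eef":[-0.578,-0.054,0.769],"tau":[0.0,0.0,0.0]}
{"k":30,"theta":[0.569,0.848,-1.231],"qd":[1.567,3.747,-3.293],"eef":[-0.589,-0.054,0.754],"tau":[0.0,0.0,0.0]}
{"k":31,"theta":[0.585,0.887,-1.265],"qd":[1.69,3.959,-3.361],"eef":[-0.6,-0.053,0.739],"tau":[0.0,0.0,0.0]}
{"k":32,"theta":[0.603,0.928,-1.299],"qd":[1.822,4.182,-3.429],"eef":[-0.612,-0.053,0.723],"tau":[0.0,0.0,0.0]}
{"k":33,"theta":[0.622,0.97,-1.333],"qd":[1.963,4.418,-3.499],"eef":[-0.623,-0.053,0.706],"tau":[0.0,0.0,0.0]}
{"k":34,"theta":[0.642,1.016,-1.369],"qd":[2.113,4.668,-3.571],"eef":[-0.634,-0.053,0.688],"tau":[0.0,0.0,0.0]}
{"k":35,"theta":[0.664,1.064,-1.405],"qd":[2.274,4.934,-3.649],"eef":[-0.644,-0.052,0.669],"tau":[0.0,0.0,0.0]}
{"k":36,"theta":[0.687,1.115,-1.442],"qd":[2.446,5.217,-3.735],"eef":[-0.655,-0.052,0.649],"tau":[0.0,0.0,0.0]}
{"k":37,"theta":[0.713,1.168,-1.479],"qd":[2.63,5.518,-3.833],"eef":[-0.665,-0.051,0.629],"tau":[0.0,0.0,0.0]}
{"k":38,"theta":[0.74,1.225,-1.518],"qd":[2.828,5.841,-3.947],"eef":[-0.675,-0.051,0.607],"tau":[0.0,0.0,0.0]}
{"k":39,"theta":[0.769,1.285,-1.558],"qd":[3.04,6.188,-4.085],"eef":[-0.685,-0.05,0.585],"tau":[0.0,0.0,0.0]}
{"k":40,"theta":[0.801,1.349,-1.6],"qd":[3.267,6.561,-4.254],"eef":[-0.694,-0.049,0.562],"tau":[0.0,0.0,0.0]}
{"k":41,"theta":[0.835,1.417,-1.644],"qd":[3.511,6.964,-4.463],"eef":[-0.702,-0.048,0.538],"tau":[0.0,0.0,0.0]}
{"k":42,"theta":[0.871,1.488,-1.69],"qd":[3.773,7.401,-4.726],"eef":[-0.71,-0.047,0.513],"tau":[0.0,0.0,0.0]}
{"k":43,"theta":[0.91,1.565,-1.738],"qd":[4.054,7.878,-5.059],"eef":[-0.716,-0.046,0.487],"tau":[0.0,0.0,0.0]}
{"k":44,"theta":[0.952,1.646,-1.791],"qd":[4.357,8.399,-5.481],"eef":[-0.722,-0.045,0.461],"tau":[0.0,0.0,0.0]}
{"k":45,"theta":[0.997,1.733,-1.848],"qd":[4.681,8.973,-6.017],"eef":[-0.726,-0.044,0.434],"tau":[0.0,0.0,0.0]}
{"k":46,"theta":[1.046,1.826,-1.912],"qd":[5.027,9.61,-6.701],"eef":[-0.729,-0.043,0.407],"tau":[0.0,0.0,0.0]}
{"k":47,"theta":[1.098,1.925,-1.983],"qd":[5.397,10.323,-7.575],"eef":[-0.73,-0.042,0.379],"tau":[0.0,0.0,0.0]}
{"k":48,"theta":[1.154,2.032,-2.064],"qd":[5.789,11.134,-8.697],"eef":[-0.729,-0.041,0.351],"tau":[0.0,0.0,0.0]}
{"k":49,"theta":[1.214,2.148,-2.158],"qd":[6.202,12.081,-10.15],"eef":[-0.727,-0.041,0.323],"tau":[0.0,0.0,0.0]}
{"k":50,"theta":[1.278,2.275,-2.269],"qd":[6.639,13.235,-12.07],"eef":[-0.722,-0.041,0.296]}
{"summary": "final eef position (m): -0.722 -0.041 0.296"}


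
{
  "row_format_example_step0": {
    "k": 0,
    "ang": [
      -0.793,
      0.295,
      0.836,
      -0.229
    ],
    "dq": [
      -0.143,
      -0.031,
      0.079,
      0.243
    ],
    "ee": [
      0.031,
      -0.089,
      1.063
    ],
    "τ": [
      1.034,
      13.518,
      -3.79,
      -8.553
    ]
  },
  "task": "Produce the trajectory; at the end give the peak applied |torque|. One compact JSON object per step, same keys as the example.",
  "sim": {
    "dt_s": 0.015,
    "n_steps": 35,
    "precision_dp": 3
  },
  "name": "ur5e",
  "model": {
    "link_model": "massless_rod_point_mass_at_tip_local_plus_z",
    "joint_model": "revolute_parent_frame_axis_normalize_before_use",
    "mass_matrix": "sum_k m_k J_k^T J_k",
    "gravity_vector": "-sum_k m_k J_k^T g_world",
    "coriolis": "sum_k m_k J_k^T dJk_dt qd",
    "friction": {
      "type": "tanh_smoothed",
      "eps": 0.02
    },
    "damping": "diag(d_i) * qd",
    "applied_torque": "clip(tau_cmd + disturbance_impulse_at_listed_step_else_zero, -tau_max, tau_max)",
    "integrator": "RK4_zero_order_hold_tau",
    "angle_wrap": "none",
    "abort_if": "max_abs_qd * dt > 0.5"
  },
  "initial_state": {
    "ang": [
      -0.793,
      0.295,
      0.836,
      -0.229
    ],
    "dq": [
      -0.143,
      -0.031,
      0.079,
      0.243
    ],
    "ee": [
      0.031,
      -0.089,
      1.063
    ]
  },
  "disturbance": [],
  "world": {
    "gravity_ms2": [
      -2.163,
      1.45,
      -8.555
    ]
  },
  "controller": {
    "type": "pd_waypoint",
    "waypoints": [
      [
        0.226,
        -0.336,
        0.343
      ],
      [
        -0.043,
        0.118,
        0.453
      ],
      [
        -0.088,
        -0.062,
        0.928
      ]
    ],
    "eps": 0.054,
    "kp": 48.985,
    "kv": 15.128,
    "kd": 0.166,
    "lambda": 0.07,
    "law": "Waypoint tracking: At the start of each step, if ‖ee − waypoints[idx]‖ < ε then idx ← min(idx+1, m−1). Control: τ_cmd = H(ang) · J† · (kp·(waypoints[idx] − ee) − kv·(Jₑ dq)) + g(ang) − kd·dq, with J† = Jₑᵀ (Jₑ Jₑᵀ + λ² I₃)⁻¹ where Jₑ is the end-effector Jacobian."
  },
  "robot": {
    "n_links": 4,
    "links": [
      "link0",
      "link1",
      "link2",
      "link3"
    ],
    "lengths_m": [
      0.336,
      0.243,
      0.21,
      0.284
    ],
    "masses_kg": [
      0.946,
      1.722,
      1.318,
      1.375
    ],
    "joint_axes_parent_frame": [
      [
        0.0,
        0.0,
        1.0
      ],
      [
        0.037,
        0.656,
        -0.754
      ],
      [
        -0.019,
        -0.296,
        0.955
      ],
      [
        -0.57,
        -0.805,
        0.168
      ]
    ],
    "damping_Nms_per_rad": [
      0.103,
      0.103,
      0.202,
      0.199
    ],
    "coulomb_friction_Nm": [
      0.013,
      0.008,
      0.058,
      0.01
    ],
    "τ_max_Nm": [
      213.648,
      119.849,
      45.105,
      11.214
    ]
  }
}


{"k":1,"ang":[-0.797,0.294,0.839,-0.236],"dq":[-0.433,-0.158,0.06,-1.117],"ee":[0.031,-0.09,1.062],"\u03c4":[0.862,9.199,-2.834,-6.525]}
{"k":2,"ang":[-0.805,0.29,0.838,-0.261],"dq":[-0.55,-0.332,0.15,-2.272],"ee":[0.034,-0.094,1.061],"\u03c4":[0.694,5.092,-2.029,-5.026]}
{"k":3,"ang":[-0.816,0.282,0.834,-0.302],"dq":[-0.718,-0.687,-0.185,-3.314],"ee":[0.039,-0.101,1.059],"\u03c4":[0.578,1.327,-1.265,-3.922]}
{"k":4,"ang":[-0.827,0.268,0.831,-0.361],"dq":[-0.828,-1.171,-0.386,-4.451],"ee":[0.045,-0.108,1.056],"\u03c4":[0.488,-1.689,-0.672,-3.117]}
{"k":5,"ang":[-0.84,0.246,0.823,-0.436],"dq":[-0.89,-1.783,-0.748,-5.594],"ee":[0.051,-0.116,1.05],"\u03c4":[0.43,-3.457,-0.263,-2.573]}
{"k":6,"ang":[-0.853,0.214,0.809,-0.529],"dq":[-0.807,-2.421,-1.204,-6.635],"ee":[0.058,-0.125,1.043],"\u03c4":[0.367,-3.549,-0.108,-2.229]}
{"k":7,"ang":[-0.864,0.174,0.787,-0.634],"dq":[-0.502,-2.955,-1.728,-7.407],"ee":[0.066,-0.133,1.032],"\u03c4":[0.264,-2.104,-0.181,-1.985]}
{"k":8,"ang":[-0.868,0.127,0.759,-0.749],"dq":[-0.052,-3.258,-2.119,-7.838],"ee":[0.073,-0.14,1.019],"\u03c4":[0.141,0.165,-0.385,-1.712]}
{"k":9,"ang":[-0.868,0.078,0.729,-0.868],"dq":[0.172,-3.246,-2.0,-8.004],"ee":[0.079,-0.146,1.002],"\u03c4":[0.097,2.477,-0.641,-1.315]}
{"k":10,"ang":[-0.865,0.032,0.702,-0.987],"dq":[0.2,-2.992,-1.642,-7.923],"ee":[0.085,-0.152,0.983],"\u03c4":[0.126,4.309,-0.821,-0.788]}
{"k":11,"ang":[-0.862,-0.01,0.68,-1.104],"dq":[0.274,-2.612,-1.367,-7.642],"ee":[0.09,-0.157,0.963],"\u03c4":[0.166,5.499,-0.86,-0.171]}
{"k":12,"ang":[-0.857,-0.046,0.662,-1.215],"dq":[0.381,-2.159,-1.138,-7.259],"ee":[0.094,-0.161,0.941],"\u03c4":[0.209,6.134,-0.795,0.489]}
{"k":13,"ang":[-0.851,-0.074,0.647,-1.321],"dq":[0.499,-1.668,-0.923,-6.837],"ee":[0.098,-0.166,0.918],"\u03c4":[0.252,6.36,-0.665,1.147]}
{"k":14,"ang":[-0.843,-0.095,0.635,-1.42],"dq":[0.652,-1.171,-0.755,-6.401],"ee":[0.101,-0.17,0.895],"\u03c4":[0.289,6.303,-0.494,1.767]}
{"k":15,"ang":[-0.832,-0.109,0.625,-1.513],"dq":[0.817,-0.683,-0.618,-5.969],"ee":[0.105,-0.175,0.872],"\u03c4":[0.32,6.065,-0.308,2.326]}
{"k":16,"ang":[-0.819,-0.116,0.616,-1.599],"dq":[0.983,-0.21,-0.502,-5.549],"ee":[0.108,-0.179,0.849],"\u03c4":[0.349,5.719,-0.124,2.813]}
{"k":17,"ang":[-0.803,-0.116,0.61,-1.679],"dq":[1.144,0.238,-0.408,-5.143],"ee":[0.11,-0.183,0.827],"\u03c4":[0.374,5.315,0.049,3.221]}
{"k":18,"ang":[-0.785,-0.109,0.604,-1.753],"dq":[1.279,0.663,-0.315,-4.756],"ee":[0.113,-0.188,0.805],"\u03c4":[0.399,4.882,0.202,3.552]}
{"k":19,"ang":[-0.764,-0.096,0.6,-1.822],"dq":[1.389,1.062,-0.221,-4.386],"ee":[0.116,-0.192,0.784],"\u03c4":[0.423,4.437,0.333,3.809]}
{"k":20,"ang":[-0.743,-0.077,0.597,-1.885],"dq":[1.463,1.436,-0.118,-4.034],"ee":[0.118,-0.196,0.763],"\u03c4":[0.451,3.988,0.443,3.997]}
{"k":21,"ang":[-0.72,-0.053,0.596,-1.943],"dq":[1.502,1.784,-0.001,-3.698],"ee":[0.121,-0.201,0.744],"\u03c4":[0.482,3.537,0.531,4.123]}
{"k":22,"ang":[-0.694,-0.025,0.593,-1.995],"dq":[1.361,2.136,0.301,-3.407],"ee":[0.123,-0.205,0.725],"\u03c4":[0.543,3.11,0.57,4.198]}
{"k":23,"ang":[-0.663,0.007,0.586,-2.042],"dq":[0.941,2.516,0.944,-3.18],"ee":[0.126,-0.209,0.707],"\u03c4":[0.636,2.716,0.52,4.229]}
{"k":24,"ang":[-0.626,0.042,0.571,-2.083],"dq":[0.78,2.827,1.313,-2.925],"ee":[0.128,-0.214,0.69],"\u03c4":[0.614,2.308,0.454,4.198]}
{"k":25,"ang":[-0.589,0.081,0.559,-2.12],"dq":[1.375,2.952,0.674,-2.537],"ee":[0.131,-0.218,0.674],"\u03c4":[0.463,1.82,0.562,4.114]}
{"k":26,"ang":[-0.561,0.125,0.56,-2.155],"dq":[1.574,3.102,0.429,-2.22],"ee":[0.134,-0.222,0.659],"\u03c4":[0.477,1.33,0.67,4.024]}
{"k":27,"ang":[-0.536,0.173,0.564,-2.185],"dq":[1.658,3.243,0.311,-1.936],"ee":[0.136,-0.226,0.644],"\u03c4":[0.522,0.841,0.754,3.918]}
{"k":28,"ang":[-0.511,0.222,0.568,-2.213],"dq":[1.653,3.374,0.311,-1.687],"ee":[0.139,-0.23,0.63],"\u03c4":[0.579,0.349,0.805,3.798]}
{"k":29,"ang":[-0.486,0.273,0.573,-2.236],"dq":[1.636,3.483,0.329,-1.458],"ee":[0.141,-0.235,0.617],"\u03c4":[0.631,-0.142,0.838,3.667]}
{"k":30,"ang":[-0.462,0.326,0.578,-2.256],"dq":[1.626,3.565,0.338,-1.245],"ee":[0.143,-0.239,0.605],"\u03c4":[0.677,-0.626,0.86,3.527]}
{"k":31,"ang":[-0.437,0.38,0.583,-2.274],"dq":[1.62,3.622,0.343,-1.05],"ee":[0.146,-0.243,0.593],"\u03c4":[0.719,-1.099,0.87,3.382]}
{"k":32,"ang":[-0.413,0.435,0.588,-2.288],"dq":[1.616,3.658,0.343,-0.873],"ee":[0.148,-0.248,0.581],"\u03c4":[0.757,-1.555,0.871,3.235]}
{"k":33,"ang":[-0.389,0.49,0.593,-2.3],"dq":[1.614,3.673,0.341,-0.712],"ee":[0.151,-0.252,0.571],"\u03c4":[0.792,-1.989,0.862,3.088]}
{"k":34,"ang":[-0.364,0.545,0.598,-2.31],"dq":[1.612,3.67,0.338,-0.568],"ee":[0.153,-0.257,0.56],"\u03c4":[0.825,-2.4,0.846,2.945]}
{"k":35,"ang":[-0.34,0.6,0.603,-2.317],"dq":[1.609,3.65,0.333,-0.439],"ee":[0.155,-0.261,0.55]}
{"summary": "max |\u03c4| (N\u00b7m): 13.518"}


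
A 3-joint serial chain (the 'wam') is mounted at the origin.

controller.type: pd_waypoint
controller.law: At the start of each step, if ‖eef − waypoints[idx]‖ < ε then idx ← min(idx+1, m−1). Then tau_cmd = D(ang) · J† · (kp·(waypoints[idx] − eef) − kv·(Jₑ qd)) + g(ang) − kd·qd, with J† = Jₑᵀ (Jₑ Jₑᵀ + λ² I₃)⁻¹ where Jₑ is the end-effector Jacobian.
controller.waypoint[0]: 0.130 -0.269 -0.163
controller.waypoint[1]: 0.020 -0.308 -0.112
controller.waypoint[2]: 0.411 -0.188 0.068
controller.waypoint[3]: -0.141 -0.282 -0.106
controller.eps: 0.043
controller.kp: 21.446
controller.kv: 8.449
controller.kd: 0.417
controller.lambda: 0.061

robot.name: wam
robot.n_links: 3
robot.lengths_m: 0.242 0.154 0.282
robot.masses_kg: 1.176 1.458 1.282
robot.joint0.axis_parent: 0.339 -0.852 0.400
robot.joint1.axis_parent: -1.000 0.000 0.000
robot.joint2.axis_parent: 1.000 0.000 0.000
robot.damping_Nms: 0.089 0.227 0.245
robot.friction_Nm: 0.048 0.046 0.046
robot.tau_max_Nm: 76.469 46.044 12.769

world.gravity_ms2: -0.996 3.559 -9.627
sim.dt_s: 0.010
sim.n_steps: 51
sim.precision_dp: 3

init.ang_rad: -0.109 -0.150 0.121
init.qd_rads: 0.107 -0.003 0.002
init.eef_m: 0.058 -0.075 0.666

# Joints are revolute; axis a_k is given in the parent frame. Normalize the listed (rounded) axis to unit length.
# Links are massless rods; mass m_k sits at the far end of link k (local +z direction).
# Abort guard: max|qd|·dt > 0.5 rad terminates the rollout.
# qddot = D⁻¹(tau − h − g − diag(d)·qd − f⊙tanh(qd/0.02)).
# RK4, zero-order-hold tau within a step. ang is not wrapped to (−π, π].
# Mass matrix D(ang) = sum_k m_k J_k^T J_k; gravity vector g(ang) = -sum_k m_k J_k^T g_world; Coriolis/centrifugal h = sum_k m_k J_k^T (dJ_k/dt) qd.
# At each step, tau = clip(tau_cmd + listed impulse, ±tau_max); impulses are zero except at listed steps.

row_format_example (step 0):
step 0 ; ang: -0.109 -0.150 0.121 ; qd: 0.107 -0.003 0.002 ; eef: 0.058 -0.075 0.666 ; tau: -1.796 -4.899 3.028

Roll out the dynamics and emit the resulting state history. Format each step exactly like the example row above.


step 1 ; ang: -0.108 -0.150 0.123 ; qd: 0.021 0.034 0.373 ; eef: 0.058 -0.076 0.666 ; tau: -1.555 -4.562 2.662
step 2 ; ang: -0.109 -0.150 0.128 ; qd: -0.057 -0.015 0.566 ; eef: 0.058 -0.077 0.666 ; tau: -1.332 -4.232 2.402
step 3 ; ang: -0.109 -0.150 0.134 ; qd: -0.129 -0.074 0.711 ; eef: 0.058 -0.079 0.666 ; tau: -1.134 -3.925 2.183
step 4 ; ang: -0.111 -0.151 0.142 ; qd: -0.195 -0.141 0.815 ; eef: 0.059 -0.081 0.665 ; tau: -0.954 -3.636 1.998
step 5 ; ang: -0.113 -0.153 0.150 ; qd: -0.257 -0.206 0.901 ; eef: 0.060 -0.084 0.664 ; tau: -0.792 -3.367 1.832
step 6 ; ang: -0.116 -0.155 0.160 ; qd: -0.314 -0.265 0.979 ; eef: 0.061 -0.086 0.663 ; tau: -0.646 -3.115 1.680
step 7 ; ang: -0.120 -0.158 0.170 ; qd: -0.367 -0.315 1.053 ; eef: 0.063 -0.090 0.662 ; tau: -0.513 -2.880 1.540
step 8 ; ang: -0.124 -0.162 0.181 ; qd: -0.417 -0.359 1.124 ; eef: 0.064 -0.093 0.661 ; tau: -0.393 -2.660 1.409
step 9 ; ang: -0.128 -0.165 0.192 ; qd: -0.465 -0.396 1.192 ; eef: 0.066 -0.097 0.659 ; tau: -0.283 -2.454 1.286
step 10 ; ang: -0.133 -0.169 0.205 ; qd: -0.510 -0.428 1.259 ; eef: 0.068 -0.101 0.658 ; tau: -0.180 -2.261 1.169
step 11 ; ang: -0.138 -0.174 0.217 ; qd: -0.553 -0.455 1.323 ; eef: 0.071 -0.105 0.656 ; tau: -0.085 -2.078 1.059
step 12 ; ang: -0.144 -0.179 0.231 ; qd: -0.595 -0.477 1.386 ; eef: 0.073 -0.110 0.654 ; tau: 0.006 -1.907 0.955
step 13 ; ang: -0.150 -0.183 0.245 ; qd: -0.636 -0.496 1.446 ; eef: 0.076 -0.114 0.652 ; tau: 0.093 -1.744 0.855
step 14 ; ang: -0.157 -0.188 0.260 ; qd: -0.676 -0.512 1.505 ; eef: 0.078 -0.119 0.649 ; tau: 0.178 -1.591 0.759
step 15 ; ang: -0.164 -0.194 0.275 ; qd: -0.715 -0.525 1.561 ; eef: 0.081 -0.124 0.647 ; tau: 0.261 -1.446 0.667
step 16 ; ang: -0.171 -0.199 0.291 ; qd: -0.754 -0.537 1.616 ; eef: 0.084 -0.129 0.644 ; tau: 0.343 -1.308 0.579
step 17 ; ang: -0.179 -0.204 0.308 ; qd: -0.792 -0.548 1.668 ; eef: 0.087 -0.134 0.641 ; tau: 0.425 -1.177 0.493
step 18 ; ang: -0.187 -0.210 0.324 ; qd: -0.830 -0.557 1.717 ; eef: 0.090 -0.139 0.638 ; tau: 0.508 -1.053 0.411
step 19 ; ang: -0.195 -0.215 0.342 ; qd: -0.868 -0.566 1.764 ; eef: 0.093 -0.144 0.635 ; tau: 0.592 -0.936 0.330
step 20 ; ang: -0.204 -0.221 0.360 ; qd: -0.907 -0.575 1.809 ; eef: 0.096 -0.149 0.631 ; tau: 0.677 -0.824 0.251
step 21 ; ang: -0.213 -0.227 0.378 ; qd: -0.945 -0.585 1.851 ; eef: 0.099 -0.154 0.628 ; tau: 0.764 -0.717 0.175
step 22 ; ang: -0.223 -0.233 0.397 ; qd: -0.983 -0.595 1.890 ; eef: 0.102 -0.159 0.624 ; tau: 0.852 -0.615 0.099
step 23 ; ang: -0.233 -0.239 0.416 ; qd: -1.022 -0.605 1.926 ; eef: 0.106 -0.164 0.620 ; tau: 0.942 -0.517 0.025
step 24 ; ang: -0.243 -0.245 0.435 ; qd: -1.062 -0.617 1.959 ; eef: 0.109 -0.169 0.615 ; tau: 1.033 -0.424 -0.048
step 25 ; ang: -0.254 -0.251 0.455 ; qd: -1.101 -0.630 1.989 ; eef: 0.112 -0.174 0.611 ; tau: 1.126 -0.334 -0.120
step 26 ; ang: -0.265 -0.258 0.475 ; qd: -1.142 -0.644 2.016 ; eef: 0.115 -0.179 0.606 ; tau: 1.220 -0.247 -0.191
step 27 ; ang: -0.277 -0.264 0.495 ; qd: -1.183 -0.660 2.040 ; eef: 0.119 -0.184 0.601 ; tau: 1.315 -0.163 -0.263
step 28 ; ang: -0.289 -0.271 0.516 ; qd: -1.225 -0.677 2.061 ; eef: 0.122 -0.189 0.596 ; tau: 1.410 -0.081 -0.333
step 29 ; ang: -0.302 -0.278 0.536 ; qd: -1.267 -0.696 2.079 ; eef: 0.125 -0.194 0.590 ; tau: 1.506 -0.001 -0.404
step 30 ; ang: -0.314 -0.285 0.557 ; qd: -1.310 -0.716 2.094 ; eef: 0.128 -0.199 0.585 ; tau: 1.601 0.077 -0.474
step 31 ; ang: -0.328 -0.292 0.578 ; qd: -1.355 -0.738 2.106 ; eef: 0.131 -0.204 0.579 ; tau: 1.695 0.153 -0.545
step 32 ; ang: -0.342 -0.299 0.599 ; qd: -1.400 -0.762 2.115 ; eef: 0.134 -0.209 0.573 ; tau: 1.788 0.229 -0.616
step 33 ; ang: -0.356 -0.307 0.621 ; qd: -1.446 -0.787 2.121 ; eef: 0.137 -0.214 0.566 ; tau: 1.879 0.303 -0.686
step 34 ; ang: -0.370 -0.315 0.642 ; qd: -1.493 -0.813 2.124 ; eef: 0.140 -0.218 0.560 ; tau: 1.969 0.377 -0.758
step 35 ; ang: -0.386 -0.324 0.663 ; qd: -1.542 -0.841 2.125 ; eef: 0.143 -0.223 0.553 ; tau: 2.055 0.450 -0.829
step 36 ; ang: -0.401 -0.332 0.684 ; qd: -1.592 -0.870 2.123 ; eef: 0.145 -0.227 0.547 ; tau: 2.139 0.523 -0.900
step 37 ; ang: -0.417 -0.341 0.705 ; qd: -1.643 -0.901 2.119 ; eef: 0.148 -0.231 0.539 ; tau: 2.220 0.595 -0.972
step 38 ; ang: -0.434 -0.350 0.727 ; qd: -1.695 -0.932 2.113 ; eef: 0.150 -0.236 0.532 ; tau: 2.297 0.667 -1.044
step 39 ; ang: -0.451 -0.360 0.748 ; qd: -1.749 -0.964 2.104 ; eef: 0.153 -0.240 0.525 ; tau: 2.370 0.738 -1.116
step 40 ; ang: -0.469 -0.369 0.769 ; qd: -1.805 -0.996 2.093 ; eef: 0.155 -0.244 0.517 ; tau: 2.438 0.809 -1.188
step 41 ; ang: -0.487 -0.380 0.789 ; qd: -1.863 -1.030 2.081 ; eef: 0.157 -0.247 0.510 ; tau: 2.501 0.879 -1.260
step 42 ; ang: -0.506 -0.390 0.810 ; qd: -1.923 -1.063 2.066 ; eef: 0.159 -0.251 0.502 ; tau: 2.559 0.948 -1.332
step 43 ; ang: -0.526 -0.401 0.831 ; qd: -1.984 -1.097 2.050 ; eef: 0.160 -0.255 0.494 ; tau: 2.612 1.016 -1.404
step 44 ; ang: -0.546 -0.412 0.851 ; qd: -2.048 -1.130 2.033 ; eef: 0.162 -0.258 0.486 ; tau: 2.658 1.083 -1.475
step 45 ; ang: -0.567 -0.423 0.871 ; qd: -2.114 -1.163 2.014 ; eef: 0.163 -0.261 0.478 ; tau: 2.698 1.148 -1.546
step 46 ; ang: -0.588 -0.435 0.891 ; qd: -2.183 -1.196 1.994 ; eef: 0.164 -0.264 0.469 ; tau: 2.732 1.212 -1.616
step 47 ; ang: -0.611 -0.447 0.911 ; qd: -2.254 -1.227 1.973 ; eef: 0.165 -0.267 0.461 ; tau: 2.759 1.274 -1.685
step 48 ; ang: -0.633 -0.460 0.931 ; qd: -2.329 -1.258 1.952 ; eef: 0.166 -0.269 0.453 ; tau: 2.778 1.333 -1.753
step 49 ; ang: -0.657 -0.472 0.950 ; qd: -2.406 -1.288 1.929 ; eef: 0.166 -0.272 0.444 ; tau: 2.791 1.389 -1.820
step 50 ; ang: -0.682 -0.485 0.969 ; qd: -2.487 -1.316 1.907 ; eef: 0.167 -0.274 0.436 ; tau: 2.795 1.442 -1.885
step 51 ; ang: -0.707 -0.499 0.988 ; qd: -2.572 -1.343 1.884 ; eef: 0.167 -0.276 0.427
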